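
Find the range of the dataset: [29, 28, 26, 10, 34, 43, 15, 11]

33

Step 1: Identify the maximum value: max = 43
Step 2: Identify the minimum value: min = 10
Step 3: Range = max - min = 43 - 10 = 33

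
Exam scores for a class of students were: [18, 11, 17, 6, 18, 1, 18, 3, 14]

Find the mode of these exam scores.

18

Step 1: Count the frequency of each value:
  1: appears 1 time(s)
  3: appears 1 time(s)
  6: appears 1 time(s)
  11: appears 1 time(s)
  14: appears 1 time(s)
  17: appears 1 time(s)
  18: appears 3 time(s)
Step 2: The value 18 appears most frequently (3 times).
Step 3: Mode = 18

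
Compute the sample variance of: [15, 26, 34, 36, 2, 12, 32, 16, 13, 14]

127.3333

Step 1: Compute the mean: (15 + 26 + 34 + 36 + 2 + 12 + 32 + 16 + 13 + 14) / 10 = 20
Step 2: Compute squared deviations from the mean:
  (15 - 20)^2 = 25
  (26 - 20)^2 = 36
  (34 - 20)^2 = 196
  (36 - 20)^2 = 256
  (2 - 20)^2 = 324
  (12 - 20)^2 = 64
  (32 - 20)^2 = 144
  (16 - 20)^2 = 16
  (13 - 20)^2 = 49
  (14 - 20)^2 = 36
Step 3: Sum of squared deviations = 1146
Step 4: Sample variance = 1146 / 9 = 127.3333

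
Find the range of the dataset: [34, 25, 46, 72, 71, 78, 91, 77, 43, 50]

66

Step 1: Identify the maximum value: max = 91
Step 2: Identify the minimum value: min = 25
Step 3: Range = max - min = 91 - 25 = 66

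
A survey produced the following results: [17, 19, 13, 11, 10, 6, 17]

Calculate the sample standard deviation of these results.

4.6445

Step 1: Compute the mean: 13.2857
Step 2: Sum of squared deviations from the mean: 129.4286
Step 3: Sample variance = 129.4286 / 6 = 21.5714
Step 4: Standard deviation = sqrt(21.5714) = 4.6445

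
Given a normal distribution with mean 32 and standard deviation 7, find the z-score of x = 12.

-2.8571

Step 1: Recall the z-score formula: z = (x - mu) / sigma
Step 2: Substitute values: z = (12 - 32) / 7
Step 3: z = -20 / 7 = -2.8571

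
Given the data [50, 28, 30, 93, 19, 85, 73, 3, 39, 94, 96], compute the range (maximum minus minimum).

93

Step 1: Identify the maximum value: max = 96
Step 2: Identify the minimum value: min = 3
Step 3: Range = max - min = 96 - 3 = 93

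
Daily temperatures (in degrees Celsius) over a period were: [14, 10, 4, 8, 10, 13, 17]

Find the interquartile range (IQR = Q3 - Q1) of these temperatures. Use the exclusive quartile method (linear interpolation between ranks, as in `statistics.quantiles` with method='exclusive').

6

Step 1: Sort the data: [4, 8, 10, 10, 13, 14, 17]
Step 2: n = 7
Step 3: Using the exclusive quartile method:
  Q1 = 8
  Q2 (median) = 10
  Q3 = 14
  IQR = Q3 - Q1 = 14 - 8 = 6
Step 4: IQR = 6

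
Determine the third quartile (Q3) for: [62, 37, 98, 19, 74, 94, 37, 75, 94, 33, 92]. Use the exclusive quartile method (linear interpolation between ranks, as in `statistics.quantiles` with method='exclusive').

94

Step 1: Sort the data: [19, 33, 37, 37, 62, 74, 75, 92, 94, 94, 98]
Step 2: n = 11
Step 3: Using the exclusive quartile method:
  Q1 = 37
  Q2 (median) = 74
  Q3 = 94
  IQR = Q3 - Q1 = 94 - 37 = 57
Step 4: Q3 = 94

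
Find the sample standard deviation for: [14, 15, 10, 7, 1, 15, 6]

5.3452

Step 1: Compute the mean: 9.7143
Step 2: Sum of squared deviations from the mean: 171.4286
Step 3: Sample variance = 171.4286 / 6 = 28.5714
Step 4: Standard deviation = sqrt(28.5714) = 5.3452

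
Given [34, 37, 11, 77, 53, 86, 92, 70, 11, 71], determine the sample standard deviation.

29.6828

Step 1: Compute the mean: 54.2
Step 2: Sum of squared deviations from the mean: 7929.6
Step 3: Sample variance = 7929.6 / 9 = 881.0667
Step 4: Standard deviation = sqrt(881.0667) = 29.6828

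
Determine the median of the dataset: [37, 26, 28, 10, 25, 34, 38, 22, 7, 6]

25.5

Step 1: Sort the data in ascending order: [6, 7, 10, 22, 25, 26, 28, 34, 37, 38]
Step 2: The number of values is n = 10.
Step 3: Since n is even, the median is the average of positions 5 and 6:
  Median = (25 + 26) / 2 = 25.5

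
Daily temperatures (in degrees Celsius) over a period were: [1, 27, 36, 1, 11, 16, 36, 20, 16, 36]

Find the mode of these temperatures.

36

Step 1: Count the frequency of each value:
  1: appears 2 time(s)
  11: appears 1 time(s)
  16: appears 2 time(s)
  20: appears 1 time(s)
  27: appears 1 time(s)
  36: appears 3 time(s)
Step 2: The value 36 appears most frequently (3 times).
Step 3: Mode = 36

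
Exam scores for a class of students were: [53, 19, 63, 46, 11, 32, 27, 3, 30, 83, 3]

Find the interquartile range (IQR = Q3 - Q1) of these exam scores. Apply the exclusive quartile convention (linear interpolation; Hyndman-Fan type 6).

42

Step 1: Sort the data: [3, 3, 11, 19, 27, 30, 32, 46, 53, 63, 83]
Step 2: n = 11
Step 3: Using the exclusive quartile method:
  Q1 = 11
  Q2 (median) = 30
  Q3 = 53
  IQR = Q3 - Q1 = 53 - 11 = 42
Step 4: IQR = 42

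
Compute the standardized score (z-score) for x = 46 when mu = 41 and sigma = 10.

0.5

Step 1: Recall the z-score formula: z = (x - mu) / sigma
Step 2: Substitute values: z = (46 - 41) / 10
Step 3: z = 5 / 10 = 0.5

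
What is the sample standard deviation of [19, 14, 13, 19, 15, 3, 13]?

5.3763

Step 1: Compute the mean: 13.7143
Step 2: Sum of squared deviations from the mean: 173.4286
Step 3: Sample variance = 173.4286 / 6 = 28.9048
Step 4: Standard deviation = sqrt(28.9048) = 5.3763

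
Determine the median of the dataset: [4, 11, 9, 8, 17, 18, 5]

9

Step 1: Sort the data in ascending order: [4, 5, 8, 9, 11, 17, 18]
Step 2: The number of values is n = 7.
Step 3: Since n is odd, the median is the middle value at position 4: 9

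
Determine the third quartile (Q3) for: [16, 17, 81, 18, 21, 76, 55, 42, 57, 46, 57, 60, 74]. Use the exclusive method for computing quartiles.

67

Step 1: Sort the data: [16, 17, 18, 21, 42, 46, 55, 57, 57, 60, 74, 76, 81]
Step 2: n = 13
Step 3: Using the exclusive quartile method:
  Q1 = 19.5
  Q2 (median) = 55
  Q3 = 67
  IQR = Q3 - Q1 = 67 - 19.5 = 47.5
Step 4: Q3 = 67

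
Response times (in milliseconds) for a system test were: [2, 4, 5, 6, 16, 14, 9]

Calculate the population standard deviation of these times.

4.8697

Step 1: Compute the mean: 8
Step 2: Sum of squared deviations from the mean: 166
Step 3: Population variance = 166 / 7 = 23.7143
Step 4: Standard deviation = sqrt(23.7143) = 4.8697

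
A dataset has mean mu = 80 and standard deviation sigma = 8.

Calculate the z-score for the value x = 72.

-1

Step 1: Recall the z-score formula: z = (x - mu) / sigma
Step 2: Substitute values: z = (72 - 80) / 8
Step 3: z = -8 / 8 = -1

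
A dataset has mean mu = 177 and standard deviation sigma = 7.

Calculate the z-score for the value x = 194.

2.4286

Step 1: Recall the z-score formula: z = (x - mu) / sigma
Step 2: Substitute values: z = (194 - 177) / 7
Step 3: z = 17 / 7 = 2.4286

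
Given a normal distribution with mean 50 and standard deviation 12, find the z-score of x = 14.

-3

Step 1: Recall the z-score formula: z = (x - mu) / sigma
Step 2: Substitute values: z = (14 - 50) / 12
Step 3: z = -36 / 12 = -3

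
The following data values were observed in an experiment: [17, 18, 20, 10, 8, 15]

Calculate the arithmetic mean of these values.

14.6667

Step 1: Sum all values: 17 + 18 + 20 + 10 + 8 + 15 = 88
Step 2: Count the number of values: n = 6
Step 3: Mean = sum / n = 88 / 6 = 14.6667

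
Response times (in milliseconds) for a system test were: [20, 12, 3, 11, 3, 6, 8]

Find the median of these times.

8

Step 1: Sort the data in ascending order: [3, 3, 6, 8, 11, 12, 20]
Step 2: The number of values is n = 7.
Step 3: Since n is odd, the median is the middle value at position 4: 8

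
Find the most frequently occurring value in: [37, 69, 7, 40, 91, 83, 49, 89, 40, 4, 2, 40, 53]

40

Step 1: Count the frequency of each value:
  2: appears 1 time(s)
  4: appears 1 time(s)
  7: appears 1 time(s)
  37: appears 1 time(s)
  40: appears 3 time(s)
  49: appears 1 time(s)
  53: appears 1 time(s)
  69: appears 1 time(s)
  83: appears 1 time(s)
  89: appears 1 time(s)
  91: appears 1 time(s)
Step 2: The value 40 appears most frequently (3 times).
Step 3: Mode = 40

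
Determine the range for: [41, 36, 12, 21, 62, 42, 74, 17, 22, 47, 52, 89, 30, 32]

77

Step 1: Identify the maximum value: max = 89
Step 2: Identify the minimum value: min = 12
Step 3: Range = max - min = 89 - 12 = 77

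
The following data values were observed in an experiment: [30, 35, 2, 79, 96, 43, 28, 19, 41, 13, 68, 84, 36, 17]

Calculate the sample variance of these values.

826.6429

Step 1: Compute the mean: (30 + 35 + 2 + 79 + 96 + 43 + 28 + 19 + 41 + 13 + 68 + 84 + 36 + 17) / 14 = 42.2143
Step 2: Compute squared deviations from the mean:
  (30 - 42.2143)^2 = 149.1888
  (35 - 42.2143)^2 = 52.0459
  (2 - 42.2143)^2 = 1617.1888
  (79 - 42.2143)^2 = 1353.1888
  (96 - 42.2143)^2 = 2892.9031
  (43 - 42.2143)^2 = 0.6173
  (28 - 42.2143)^2 = 202.0459
  (19 - 42.2143)^2 = 538.9031
  (41 - 42.2143)^2 = 1.4745
  (13 - 42.2143)^2 = 853.4745
  (68 - 42.2143)^2 = 664.9031
  (84 - 42.2143)^2 = 1746.0459
  (36 - 42.2143)^2 = 38.6173
  (17 - 42.2143)^2 = 635.7602
Step 3: Sum of squared deviations = 10746.3571
Step 4: Sample variance = 10746.3571 / 13 = 826.6429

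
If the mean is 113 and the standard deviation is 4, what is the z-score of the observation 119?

1.5

Step 1: Recall the z-score formula: z = (x - mu) / sigma
Step 2: Substitute values: z = (119 - 113) / 4
Step 3: z = 6 / 4 = 1.5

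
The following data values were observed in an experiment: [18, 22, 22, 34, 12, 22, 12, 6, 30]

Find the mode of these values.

22

Step 1: Count the frequency of each value:
  6: appears 1 time(s)
  12: appears 2 time(s)
  18: appears 1 time(s)
  22: appears 3 time(s)
  30: appears 1 time(s)
  34: appears 1 time(s)
Step 2: The value 22 appears most frequently (3 times).
Step 3: Mode = 22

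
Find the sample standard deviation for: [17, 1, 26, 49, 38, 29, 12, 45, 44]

16.5378

Step 1: Compute the mean: 29
Step 2: Sum of squared deviations from the mean: 2188
Step 3: Sample variance = 2188 / 8 = 273.5
Step 4: Standard deviation = sqrt(273.5) = 16.5378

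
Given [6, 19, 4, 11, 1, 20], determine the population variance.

52.4722

Step 1: Compute the mean: (6 + 19 + 4 + 11 + 1 + 20) / 6 = 10.1667
Step 2: Compute squared deviations from the mean:
  (6 - 10.1667)^2 = 17.3611
  (19 - 10.1667)^2 = 78.0278
  (4 - 10.1667)^2 = 38.0278
  (11 - 10.1667)^2 = 0.6944
  (1 - 10.1667)^2 = 84.0278
  (20 - 10.1667)^2 = 96.6944
Step 3: Sum of squared deviations = 314.8333
Step 4: Population variance = 314.8333 / 6 = 52.4722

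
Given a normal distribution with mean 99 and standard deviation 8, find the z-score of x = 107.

1

Step 1: Recall the z-score formula: z = (x - mu) / sigma
Step 2: Substitute values: z = (107 - 99) / 8
Step 3: z = 8 / 8 = 1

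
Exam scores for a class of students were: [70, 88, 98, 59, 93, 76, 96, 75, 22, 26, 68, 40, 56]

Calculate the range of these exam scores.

76

Step 1: Identify the maximum value: max = 98
Step 2: Identify the minimum value: min = 22
Step 3: Range = max - min = 98 - 22 = 76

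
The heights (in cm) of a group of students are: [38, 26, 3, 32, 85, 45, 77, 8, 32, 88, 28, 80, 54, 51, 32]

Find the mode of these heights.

32

Step 1: Count the frequency of each value:
  3: appears 1 time(s)
  8: appears 1 time(s)
  26: appears 1 time(s)
  28: appears 1 time(s)
  32: appears 3 time(s)
  38: appears 1 time(s)
  45: appears 1 time(s)
  51: appears 1 time(s)
  54: appears 1 time(s)
  77: appears 1 time(s)
  80: appears 1 time(s)
  85: appears 1 time(s)
  88: appears 1 time(s)
Step 2: The value 32 appears most frequently (3 times).
Step 3: Mode = 32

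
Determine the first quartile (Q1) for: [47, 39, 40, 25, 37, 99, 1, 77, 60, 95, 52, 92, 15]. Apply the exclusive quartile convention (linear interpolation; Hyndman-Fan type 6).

31

Step 1: Sort the data: [1, 15, 25, 37, 39, 40, 47, 52, 60, 77, 92, 95, 99]
Step 2: n = 13
Step 3: Using the exclusive quartile method:
  Q1 = 31
  Q2 (median) = 47
  Q3 = 84.5
  IQR = Q3 - Q1 = 84.5 - 31 = 53.5
Step 4: Q1 = 31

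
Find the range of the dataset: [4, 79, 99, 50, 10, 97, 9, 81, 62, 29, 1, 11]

98

Step 1: Identify the maximum value: max = 99
Step 2: Identify the minimum value: min = 1
Step 3: Range = max - min = 99 - 1 = 98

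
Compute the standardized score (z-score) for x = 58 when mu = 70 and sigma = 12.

-1

Step 1: Recall the z-score formula: z = (x - mu) / sigma
Step 2: Substitute values: z = (58 - 70) / 12
Step 3: z = -12 / 12 = -1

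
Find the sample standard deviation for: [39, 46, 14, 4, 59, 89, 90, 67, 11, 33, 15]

30.7388

Step 1: Compute the mean: 42.4545
Step 2: Sum of squared deviations from the mean: 9448.7273
Step 3: Sample variance = 9448.7273 / 10 = 944.8727
Step 4: Standard deviation = sqrt(944.8727) = 30.7388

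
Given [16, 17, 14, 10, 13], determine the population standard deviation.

2.4495

Step 1: Compute the mean: 14
Step 2: Sum of squared deviations from the mean: 30
Step 3: Population variance = 30 / 5 = 6
Step 4: Standard deviation = sqrt(6) = 2.4495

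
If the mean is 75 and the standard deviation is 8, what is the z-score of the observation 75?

0

Step 1: Recall the z-score formula: z = (x - mu) / sigma
Step 2: Substitute values: z = (75 - 75) / 8
Step 3: z = 0 / 8 = 0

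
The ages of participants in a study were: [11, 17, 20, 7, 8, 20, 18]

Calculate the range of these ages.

13

Step 1: Identify the maximum value: max = 20
Step 2: Identify the minimum value: min = 7
Step 3: Range = max - min = 20 - 7 = 13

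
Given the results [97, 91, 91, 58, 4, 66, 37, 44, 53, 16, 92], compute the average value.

59

Step 1: Sum all values: 97 + 91 + 91 + 58 + 4 + 66 + 37 + 44 + 53 + 16 + 92 = 649
Step 2: Count the number of values: n = 11
Step 3: Mean = sum / n = 649 / 11 = 59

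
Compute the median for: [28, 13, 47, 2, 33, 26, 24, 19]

25

Step 1: Sort the data in ascending order: [2, 13, 19, 24, 26, 28, 33, 47]
Step 2: The number of values is n = 8.
Step 3: Since n is even, the median is the average of positions 4 and 5:
  Median = (24 + 26) / 2 = 25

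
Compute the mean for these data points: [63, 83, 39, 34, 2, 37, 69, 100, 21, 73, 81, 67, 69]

56.7692

Step 1: Sum all values: 63 + 83 + 39 + 34 + 2 + 37 + 69 + 100 + 21 + 73 + 81 + 67 + 69 = 738
Step 2: Count the number of values: n = 13
Step 3: Mean = sum / n = 738 / 13 = 56.7692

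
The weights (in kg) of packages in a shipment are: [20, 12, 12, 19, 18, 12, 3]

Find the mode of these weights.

12

Step 1: Count the frequency of each value:
  3: appears 1 time(s)
  12: appears 3 time(s)
  18: appears 1 time(s)
  19: appears 1 time(s)
  20: appears 1 time(s)
Step 2: The value 12 appears most frequently (3 times).
Step 3: Mode = 12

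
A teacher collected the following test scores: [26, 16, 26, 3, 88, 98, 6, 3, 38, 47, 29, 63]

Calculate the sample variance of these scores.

1010.8106

Step 1: Compute the mean: (26 + 16 + 26 + 3 + 88 + 98 + 6 + 3 + 38 + 47 + 29 + 63) / 12 = 36.9167
Step 2: Compute squared deviations from the mean:
  (26 - 36.9167)^2 = 119.1736
  (16 - 36.9167)^2 = 437.5069
  (26 - 36.9167)^2 = 119.1736
  (3 - 36.9167)^2 = 1150.3403
  (88 - 36.9167)^2 = 2609.5069
  (98 - 36.9167)^2 = 3731.1736
  (6 - 36.9167)^2 = 955.8403
  (3 - 36.9167)^2 = 1150.3403
  (38 - 36.9167)^2 = 1.1736
  (47 - 36.9167)^2 = 101.6736
  (29 - 36.9167)^2 = 62.6736
  (63 - 36.9167)^2 = 680.3403
Step 3: Sum of squared deviations = 11118.9167
Step 4: Sample variance = 11118.9167 / 11 = 1010.8106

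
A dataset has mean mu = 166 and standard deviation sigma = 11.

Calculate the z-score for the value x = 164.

-0.1818

Step 1: Recall the z-score formula: z = (x - mu) / sigma
Step 2: Substitute values: z = (164 - 166) / 11
Step 3: z = -2 / 11 = -0.1818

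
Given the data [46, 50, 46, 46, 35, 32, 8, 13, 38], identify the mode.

46

Step 1: Count the frequency of each value:
  8: appears 1 time(s)
  13: appears 1 time(s)
  32: appears 1 time(s)
  35: appears 1 time(s)
  38: appears 1 time(s)
  46: appears 3 time(s)
  50: appears 1 time(s)
Step 2: The value 46 appears most frequently (3 times).
Step 3: Mode = 46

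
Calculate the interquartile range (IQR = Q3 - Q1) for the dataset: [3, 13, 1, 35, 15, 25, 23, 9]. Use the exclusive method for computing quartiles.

20

Step 1: Sort the data: [1, 3, 9, 13, 15, 23, 25, 35]
Step 2: n = 8
Step 3: Using the exclusive quartile method:
  Q1 = 4.5
  Q2 (median) = 14
  Q3 = 24.5
  IQR = Q3 - Q1 = 24.5 - 4.5 = 20
Step 4: IQR = 20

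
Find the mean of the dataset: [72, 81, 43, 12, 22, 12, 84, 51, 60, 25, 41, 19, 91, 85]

49.8571

Step 1: Sum all values: 72 + 81 + 43 + 12 + 22 + 12 + 84 + 51 + 60 + 25 + 41 + 19 + 91 + 85 = 698
Step 2: Count the number of values: n = 14
Step 3: Mean = sum / n = 698 / 14 = 49.8571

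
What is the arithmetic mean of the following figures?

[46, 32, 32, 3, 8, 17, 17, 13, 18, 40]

22.6

Step 1: Sum all values: 46 + 32 + 32 + 3 + 8 + 17 + 17 + 13 + 18 + 40 = 226
Step 2: Count the number of values: n = 10
Step 3: Mean = sum / n = 226 / 10 = 22.6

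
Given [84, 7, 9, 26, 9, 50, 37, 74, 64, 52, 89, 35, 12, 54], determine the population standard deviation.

27.2659

Step 1: Compute the mean: 43
Step 2: Sum of squared deviations from the mean: 10408
Step 3: Population variance = 10408 / 14 = 743.4286
Step 4: Standard deviation = sqrt(743.4286) = 27.2659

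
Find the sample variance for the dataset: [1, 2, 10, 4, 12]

24.2

Step 1: Compute the mean: (1 + 2 + 10 + 4 + 12) / 5 = 5.8
Step 2: Compute squared deviations from the mean:
  (1 - 5.8)^2 = 23.04
  (2 - 5.8)^2 = 14.44
  (10 - 5.8)^2 = 17.64
  (4 - 5.8)^2 = 3.24
  (12 - 5.8)^2 = 38.44
Step 3: Sum of squared deviations = 96.8
Step 4: Sample variance = 96.8 / 4 = 24.2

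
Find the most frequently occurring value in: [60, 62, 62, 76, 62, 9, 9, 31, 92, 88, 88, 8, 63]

62

Step 1: Count the frequency of each value:
  8: appears 1 time(s)
  9: appears 2 time(s)
  31: appears 1 time(s)
  60: appears 1 time(s)
  62: appears 3 time(s)
  63: appears 1 time(s)
  76: appears 1 time(s)
  88: appears 2 time(s)
  92: appears 1 time(s)
Step 2: The value 62 appears most frequently (3 times).
Step 3: Mode = 62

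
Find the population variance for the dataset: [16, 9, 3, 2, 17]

39.44

Step 1: Compute the mean: (16 + 9 + 3 + 2 + 17) / 5 = 9.4
Step 2: Compute squared deviations from the mean:
  (16 - 9.4)^2 = 43.56
  (9 - 9.4)^2 = 0.16
  (3 - 9.4)^2 = 40.96
  (2 - 9.4)^2 = 54.76
  (17 - 9.4)^2 = 57.76
Step 3: Sum of squared deviations = 197.2
Step 4: Population variance = 197.2 / 5 = 39.44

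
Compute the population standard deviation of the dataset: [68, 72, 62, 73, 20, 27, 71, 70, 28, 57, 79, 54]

19.5667

Step 1: Compute the mean: 56.75
Step 2: Sum of squared deviations from the mean: 4594.25
Step 3: Population variance = 4594.25 / 12 = 382.8542
Step 4: Standard deviation = sqrt(382.8542) = 19.5667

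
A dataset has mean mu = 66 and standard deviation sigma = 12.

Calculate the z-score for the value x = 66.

0

Step 1: Recall the z-score formula: z = (x - mu) / sigma
Step 2: Substitute values: z = (66 - 66) / 12
Step 3: z = 0 / 12 = 0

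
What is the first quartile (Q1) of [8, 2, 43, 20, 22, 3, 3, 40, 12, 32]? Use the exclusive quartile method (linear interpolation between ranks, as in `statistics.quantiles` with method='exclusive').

3

Step 1: Sort the data: [2, 3, 3, 8, 12, 20, 22, 32, 40, 43]
Step 2: n = 10
Step 3: Using the exclusive quartile method:
  Q1 = 3
  Q2 (median) = 16
  Q3 = 34
  IQR = Q3 - Q1 = 34 - 3 = 31
Step 4: Q1 = 3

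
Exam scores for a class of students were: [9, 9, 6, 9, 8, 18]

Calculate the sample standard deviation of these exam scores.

4.1673

Step 1: Compute the mean: 9.8333
Step 2: Sum of squared deviations from the mean: 86.8333
Step 3: Sample variance = 86.8333 / 5 = 17.3667
Step 4: Standard deviation = sqrt(17.3667) = 4.1673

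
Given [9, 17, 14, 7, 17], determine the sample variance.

21.2

Step 1: Compute the mean: (9 + 17 + 14 + 7 + 17) / 5 = 12.8
Step 2: Compute squared deviations from the mean:
  (9 - 12.8)^2 = 14.44
  (17 - 12.8)^2 = 17.64
  (14 - 12.8)^2 = 1.44
  (7 - 12.8)^2 = 33.64
  (17 - 12.8)^2 = 17.64
Step 3: Sum of squared deviations = 84.8
Step 4: Sample variance = 84.8 / 4 = 21.2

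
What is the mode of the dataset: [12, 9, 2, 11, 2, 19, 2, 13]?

2

Step 1: Count the frequency of each value:
  2: appears 3 time(s)
  9: appears 1 time(s)
  11: appears 1 time(s)
  12: appears 1 time(s)
  13: appears 1 time(s)
  19: appears 1 time(s)
Step 2: The value 2 appears most frequently (3 times).
Step 3: Mode = 2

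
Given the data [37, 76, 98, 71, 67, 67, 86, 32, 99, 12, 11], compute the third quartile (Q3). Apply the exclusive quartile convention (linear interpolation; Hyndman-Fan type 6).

86

Step 1: Sort the data: [11, 12, 32, 37, 67, 67, 71, 76, 86, 98, 99]
Step 2: n = 11
Step 3: Using the exclusive quartile method:
  Q1 = 32
  Q2 (median) = 67
  Q3 = 86
  IQR = Q3 - Q1 = 86 - 32 = 54
Step 4: Q3 = 86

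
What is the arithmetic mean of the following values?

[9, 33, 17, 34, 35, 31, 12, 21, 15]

23

Step 1: Sum all values: 9 + 33 + 17 + 34 + 35 + 31 + 12 + 21 + 15 = 207
Step 2: Count the number of values: n = 9
Step 3: Mean = sum / n = 207 / 9 = 23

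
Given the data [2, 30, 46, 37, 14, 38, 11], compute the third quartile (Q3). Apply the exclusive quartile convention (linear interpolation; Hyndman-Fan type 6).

38

Step 1: Sort the data: [2, 11, 14, 30, 37, 38, 46]
Step 2: n = 7
Step 3: Using the exclusive quartile method:
  Q1 = 11
  Q2 (median) = 30
  Q3 = 38
  IQR = Q3 - Q1 = 38 - 11 = 27
Step 4: Q3 = 38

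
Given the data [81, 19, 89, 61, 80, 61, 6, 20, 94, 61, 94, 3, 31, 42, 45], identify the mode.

61

Step 1: Count the frequency of each value:
  3: appears 1 time(s)
  6: appears 1 time(s)
  19: appears 1 time(s)
  20: appears 1 time(s)
  31: appears 1 time(s)
  42: appears 1 time(s)
  45: appears 1 time(s)
  61: appears 3 time(s)
  80: appears 1 time(s)
  81: appears 1 time(s)
  89: appears 1 time(s)
  94: appears 2 time(s)
Step 2: The value 61 appears most frequently (3 times).
Step 3: Mode = 61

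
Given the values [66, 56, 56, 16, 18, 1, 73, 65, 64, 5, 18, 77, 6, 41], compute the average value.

40.1429

Step 1: Sum all values: 66 + 56 + 56 + 16 + 18 + 1 + 73 + 65 + 64 + 5 + 18 + 77 + 6 + 41 = 562
Step 2: Count the number of values: n = 14
Step 3: Mean = sum / n = 562 / 14 = 40.1429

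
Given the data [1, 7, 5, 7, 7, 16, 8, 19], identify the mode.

7

Step 1: Count the frequency of each value:
  1: appears 1 time(s)
  5: appears 1 time(s)
  7: appears 3 time(s)
  8: appears 1 time(s)
  16: appears 1 time(s)
  19: appears 1 time(s)
Step 2: The value 7 appears most frequently (3 times).
Step 3: Mode = 7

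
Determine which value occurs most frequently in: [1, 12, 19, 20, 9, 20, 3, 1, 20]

20

Step 1: Count the frequency of each value:
  1: appears 2 time(s)
  3: appears 1 time(s)
  9: appears 1 time(s)
  12: appears 1 time(s)
  19: appears 1 time(s)
  20: appears 3 time(s)
Step 2: The value 20 appears most frequently (3 times).
Step 3: Mode = 20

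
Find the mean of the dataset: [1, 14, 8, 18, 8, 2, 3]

7.7143

Step 1: Sum all values: 1 + 14 + 8 + 18 + 8 + 2 + 3 = 54
Step 2: Count the number of values: n = 7
Step 3: Mean = sum / n = 54 / 7 = 7.7143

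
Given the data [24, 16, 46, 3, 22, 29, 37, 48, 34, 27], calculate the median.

28

Step 1: Sort the data in ascending order: [3, 16, 22, 24, 27, 29, 34, 37, 46, 48]
Step 2: The number of values is n = 10.
Step 3: Since n is even, the median is the average of positions 5 and 6:
  Median = (27 + 29) / 2 = 28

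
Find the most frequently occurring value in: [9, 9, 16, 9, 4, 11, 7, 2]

9

Step 1: Count the frequency of each value:
  2: appears 1 time(s)
  4: appears 1 time(s)
  7: appears 1 time(s)
  9: appears 3 time(s)
  11: appears 1 time(s)
  16: appears 1 time(s)
Step 2: The value 9 appears most frequently (3 times).
Step 3: Mode = 9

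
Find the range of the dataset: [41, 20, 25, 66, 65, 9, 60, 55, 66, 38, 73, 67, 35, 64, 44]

64

Step 1: Identify the maximum value: max = 73
Step 2: Identify the minimum value: min = 9
Step 3: Range = max - min = 73 - 9 = 64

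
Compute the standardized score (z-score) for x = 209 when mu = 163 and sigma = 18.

2.5556

Step 1: Recall the z-score formula: z = (x - mu) / sigma
Step 2: Substitute values: z = (209 - 163) / 18
Step 3: z = 46 / 18 = 2.5556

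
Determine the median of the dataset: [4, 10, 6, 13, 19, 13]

11.5

Step 1: Sort the data in ascending order: [4, 6, 10, 13, 13, 19]
Step 2: The number of values is n = 6.
Step 3: Since n is even, the median is the average of positions 3 and 4:
  Median = (10 + 13) / 2 = 11.5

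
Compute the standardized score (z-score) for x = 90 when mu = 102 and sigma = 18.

-0.6667

Step 1: Recall the z-score formula: z = (x - mu) / sigma
Step 2: Substitute values: z = (90 - 102) / 18
Step 3: z = -12 / 18 = -0.6667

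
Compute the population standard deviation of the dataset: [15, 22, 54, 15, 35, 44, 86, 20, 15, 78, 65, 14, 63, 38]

24.2441

Step 1: Compute the mean: 40.2857
Step 2: Sum of squared deviations from the mean: 8228.8571
Step 3: Population variance = 8228.8571 / 14 = 587.7755
Step 4: Standard deviation = sqrt(587.7755) = 24.2441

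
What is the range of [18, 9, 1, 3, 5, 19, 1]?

18

Step 1: Identify the maximum value: max = 19
Step 2: Identify the minimum value: min = 1
Step 3: Range = max - min = 19 - 1 = 18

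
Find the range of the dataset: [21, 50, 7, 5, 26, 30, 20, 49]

45

Step 1: Identify the maximum value: max = 50
Step 2: Identify the minimum value: min = 5
Step 3: Range = max - min = 50 - 5 = 45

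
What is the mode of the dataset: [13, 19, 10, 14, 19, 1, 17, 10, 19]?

19

Step 1: Count the frequency of each value:
  1: appears 1 time(s)
  10: appears 2 time(s)
  13: appears 1 time(s)
  14: appears 1 time(s)
  17: appears 1 time(s)
  19: appears 3 time(s)
Step 2: The value 19 appears most frequently (3 times).
Step 3: Mode = 19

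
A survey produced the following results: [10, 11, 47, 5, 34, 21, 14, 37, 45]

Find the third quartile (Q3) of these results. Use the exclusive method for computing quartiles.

41

Step 1: Sort the data: [5, 10, 11, 14, 21, 34, 37, 45, 47]
Step 2: n = 9
Step 3: Using the exclusive quartile method:
  Q1 = 10.5
  Q2 (median) = 21
  Q3 = 41
  IQR = Q3 - Q1 = 41 - 10.5 = 30.5
Step 4: Q3 = 41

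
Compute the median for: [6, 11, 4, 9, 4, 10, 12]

9

Step 1: Sort the data in ascending order: [4, 4, 6, 9, 10, 11, 12]
Step 2: The number of values is n = 7.
Step 3: Since n is odd, the median is the middle value at position 4: 9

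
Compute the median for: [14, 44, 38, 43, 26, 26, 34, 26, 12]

26

Step 1: Sort the data in ascending order: [12, 14, 26, 26, 26, 34, 38, 43, 44]
Step 2: The number of values is n = 9.
Step 3: Since n is odd, the median is the middle value at position 5: 26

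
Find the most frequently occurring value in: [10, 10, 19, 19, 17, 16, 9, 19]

19

Step 1: Count the frequency of each value:
  9: appears 1 time(s)
  10: appears 2 time(s)
  16: appears 1 time(s)
  17: appears 1 time(s)
  19: appears 3 time(s)
Step 2: The value 19 appears most frequently (3 times).
Step 3: Mode = 19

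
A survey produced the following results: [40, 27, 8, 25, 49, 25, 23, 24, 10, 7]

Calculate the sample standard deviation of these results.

13.4726

Step 1: Compute the mean: 23.8
Step 2: Sum of squared deviations from the mean: 1633.6
Step 3: Sample variance = 1633.6 / 9 = 181.5111
Step 4: Standard deviation = sqrt(181.5111) = 13.4726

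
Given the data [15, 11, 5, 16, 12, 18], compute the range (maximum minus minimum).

13

Step 1: Identify the maximum value: max = 18
Step 2: Identify the minimum value: min = 5
Step 3: Range = max - min = 18 - 5 = 13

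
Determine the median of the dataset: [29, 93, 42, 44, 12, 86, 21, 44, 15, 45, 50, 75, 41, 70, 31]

44

Step 1: Sort the data in ascending order: [12, 15, 21, 29, 31, 41, 42, 44, 44, 45, 50, 70, 75, 86, 93]
Step 2: The number of values is n = 15.
Step 3: Since n is odd, the median is the middle value at position 8: 44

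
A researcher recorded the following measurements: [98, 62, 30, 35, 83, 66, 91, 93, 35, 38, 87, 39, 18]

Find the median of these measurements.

62

Step 1: Sort the data in ascending order: [18, 30, 35, 35, 38, 39, 62, 66, 83, 87, 91, 93, 98]
Step 2: The number of values is n = 13.
Step 3: Since n is odd, the median is the middle value at position 7: 62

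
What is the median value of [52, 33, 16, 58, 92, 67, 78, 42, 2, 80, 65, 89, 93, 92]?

66

Step 1: Sort the data in ascending order: [2, 16, 33, 42, 52, 58, 65, 67, 78, 80, 89, 92, 92, 93]
Step 2: The number of values is n = 14.
Step 3: Since n is even, the median is the average of positions 7 and 8:
  Median = (65 + 67) / 2 = 66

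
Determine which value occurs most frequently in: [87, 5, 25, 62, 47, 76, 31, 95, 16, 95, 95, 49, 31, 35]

95

Step 1: Count the frequency of each value:
  5: appears 1 time(s)
  16: appears 1 time(s)
  25: appears 1 time(s)
  31: appears 2 time(s)
  35: appears 1 time(s)
  47: appears 1 time(s)
  49: appears 1 time(s)
  62: appears 1 time(s)
  76: appears 1 time(s)
  87: appears 1 time(s)
  95: appears 3 time(s)
Step 2: The value 95 appears most frequently (3 times).
Step 3: Mode = 95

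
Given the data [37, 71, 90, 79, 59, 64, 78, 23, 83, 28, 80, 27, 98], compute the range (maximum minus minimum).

75

Step 1: Identify the maximum value: max = 98
Step 2: Identify the minimum value: min = 23
Step 3: Range = max - min = 98 - 23 = 75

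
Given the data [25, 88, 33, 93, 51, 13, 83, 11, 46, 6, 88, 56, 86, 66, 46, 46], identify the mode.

46

Step 1: Count the frequency of each value:
  6: appears 1 time(s)
  11: appears 1 time(s)
  13: appears 1 time(s)
  25: appears 1 time(s)
  33: appears 1 time(s)
  46: appears 3 time(s)
  51: appears 1 time(s)
  56: appears 1 time(s)
  66: appears 1 time(s)
  83: appears 1 time(s)
  86: appears 1 time(s)
  88: appears 2 time(s)
  93: appears 1 time(s)
Step 2: The value 46 appears most frequently (3 times).
Step 3: Mode = 46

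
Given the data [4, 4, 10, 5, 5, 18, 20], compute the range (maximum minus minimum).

16

Step 1: Identify the maximum value: max = 20
Step 2: Identify the minimum value: min = 4
Step 3: Range = max - min = 20 - 4 = 16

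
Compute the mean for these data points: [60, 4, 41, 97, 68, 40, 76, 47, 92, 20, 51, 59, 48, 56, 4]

50.8667

Step 1: Sum all values: 60 + 4 + 41 + 97 + 68 + 40 + 76 + 47 + 92 + 20 + 51 + 59 + 48 + 56 + 4 = 763
Step 2: Count the number of values: n = 15
Step 3: Mean = sum / n = 763 / 15 = 50.8667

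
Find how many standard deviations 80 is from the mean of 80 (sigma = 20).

0

Step 1: Recall the z-score formula: z = (x - mu) / sigma
Step 2: Substitute values: z = (80 - 80) / 20
Step 3: z = 0 / 20 = 0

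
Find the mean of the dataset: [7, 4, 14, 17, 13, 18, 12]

12.1429

Step 1: Sum all values: 7 + 4 + 14 + 17 + 13 + 18 + 12 = 85
Step 2: Count the number of values: n = 7
Step 3: Mean = sum / n = 85 / 7 = 12.1429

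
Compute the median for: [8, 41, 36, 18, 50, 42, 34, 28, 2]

34

Step 1: Sort the data in ascending order: [2, 8, 18, 28, 34, 36, 41, 42, 50]
Step 2: The number of values is n = 9.
Step 3: Since n is odd, the median is the middle value at position 5: 34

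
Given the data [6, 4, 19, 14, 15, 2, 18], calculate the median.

14

Step 1: Sort the data in ascending order: [2, 4, 6, 14, 15, 18, 19]
Step 2: The number of values is n = 7.
Step 3: Since n is odd, the median is the middle value at position 4: 14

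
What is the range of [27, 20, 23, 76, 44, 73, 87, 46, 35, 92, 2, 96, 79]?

94

Step 1: Identify the maximum value: max = 96
Step 2: Identify the minimum value: min = 2
Step 3: Range = max - min = 96 - 2 = 94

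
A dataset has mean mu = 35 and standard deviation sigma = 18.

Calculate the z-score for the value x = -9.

-2.4444

Step 1: Recall the z-score formula: z = (x - mu) / sigma
Step 2: Substitute values: z = (-9 - 35) / 18
Step 3: z = -44 / 18 = -2.4444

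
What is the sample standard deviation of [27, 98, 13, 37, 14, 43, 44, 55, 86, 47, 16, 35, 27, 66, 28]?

25.1646

Step 1: Compute the mean: 42.4
Step 2: Sum of squared deviations from the mean: 8865.6
Step 3: Sample variance = 8865.6 / 14 = 633.2571
Step 4: Standard deviation = sqrt(633.2571) = 25.1646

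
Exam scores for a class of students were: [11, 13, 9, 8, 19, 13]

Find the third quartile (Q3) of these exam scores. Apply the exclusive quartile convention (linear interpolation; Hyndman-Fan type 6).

14.5

Step 1: Sort the data: [8, 9, 11, 13, 13, 19]
Step 2: n = 6
Step 3: Using the exclusive quartile method:
  Q1 = 8.75
  Q2 (median) = 12
  Q3 = 14.5
  IQR = Q3 - Q1 = 14.5 - 8.75 = 5.75
Step 4: Q3 = 14.5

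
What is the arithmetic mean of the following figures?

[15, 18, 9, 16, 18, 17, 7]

14.2857

Step 1: Sum all values: 15 + 18 + 9 + 16 + 18 + 17 + 7 = 100
Step 2: Count the number of values: n = 7
Step 3: Mean = sum / n = 100 / 7 = 14.2857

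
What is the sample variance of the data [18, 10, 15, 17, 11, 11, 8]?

14.4762

Step 1: Compute the mean: (18 + 10 + 15 + 17 + 11 + 11 + 8) / 7 = 12.8571
Step 2: Compute squared deviations from the mean:
  (18 - 12.8571)^2 = 26.449
  (10 - 12.8571)^2 = 8.1633
  (15 - 12.8571)^2 = 4.5918
  (17 - 12.8571)^2 = 17.1633
  (11 - 12.8571)^2 = 3.449
  (11 - 12.8571)^2 = 3.449
  (8 - 12.8571)^2 = 23.5918
Step 3: Sum of squared deviations = 86.8571
Step 4: Sample variance = 86.8571 / 6 = 14.4762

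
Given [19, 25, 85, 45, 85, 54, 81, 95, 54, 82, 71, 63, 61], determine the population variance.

508.5325

Step 1: Compute the mean: (19 + 25 + 85 + 45 + 85 + 54 + 81 + 95 + 54 + 82 + 71 + 63 + 61) / 13 = 63.0769
Step 2: Compute squared deviations from the mean:
  (19 - 63.0769)^2 = 1942.7751
  (25 - 63.0769)^2 = 1449.8521
  (85 - 63.0769)^2 = 480.6213
  (45 - 63.0769)^2 = 326.7751
  (85 - 63.0769)^2 = 480.6213
  (54 - 63.0769)^2 = 82.3905
  (81 - 63.0769)^2 = 321.2367
  (95 - 63.0769)^2 = 1019.0828
  (54 - 63.0769)^2 = 82.3905
  (82 - 63.0769)^2 = 358.0828
  (71 - 63.0769)^2 = 62.7751
  (63 - 63.0769)^2 = 0.0059
  (61 - 63.0769)^2 = 4.3136
Step 3: Sum of squared deviations = 6610.9231
Step 4: Population variance = 6610.9231 / 13 = 508.5325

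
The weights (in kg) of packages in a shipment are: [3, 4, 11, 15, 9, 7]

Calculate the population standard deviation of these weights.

4.0995

Step 1: Compute the mean: 8.1667
Step 2: Sum of squared deviations from the mean: 100.8333
Step 3: Population variance = 100.8333 / 6 = 16.8056
Step 4: Standard deviation = sqrt(16.8056) = 4.0995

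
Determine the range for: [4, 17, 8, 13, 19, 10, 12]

15

Step 1: Identify the maximum value: max = 19
Step 2: Identify the minimum value: min = 4
Step 3: Range = max - min = 19 - 4 = 15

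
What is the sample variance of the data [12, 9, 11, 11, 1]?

20.2

Step 1: Compute the mean: (12 + 9 + 11 + 11 + 1) / 5 = 8.8
Step 2: Compute squared deviations from the mean:
  (12 - 8.8)^2 = 10.24
  (9 - 8.8)^2 = 0.04
  (11 - 8.8)^2 = 4.84
  (11 - 8.8)^2 = 4.84
  (1 - 8.8)^2 = 60.84
Step 3: Sum of squared deviations = 80.8
Step 4: Sample variance = 80.8 / 4 = 20.2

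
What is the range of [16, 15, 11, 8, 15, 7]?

9

Step 1: Identify the maximum value: max = 16
Step 2: Identify the minimum value: min = 7
Step 3: Range = max - min = 16 - 7 = 9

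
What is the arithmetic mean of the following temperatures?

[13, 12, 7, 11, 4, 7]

9

Step 1: Sum all values: 13 + 12 + 7 + 11 + 4 + 7 = 54
Step 2: Count the number of values: n = 6
Step 3: Mean = sum / n = 54 / 6 = 9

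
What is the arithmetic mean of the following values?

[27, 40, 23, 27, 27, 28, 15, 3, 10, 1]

20.1

Step 1: Sum all values: 27 + 40 + 23 + 27 + 27 + 28 + 15 + 3 + 10 + 1 = 201
Step 2: Count the number of values: n = 10
Step 3: Mean = sum / n = 201 / 10 = 20.1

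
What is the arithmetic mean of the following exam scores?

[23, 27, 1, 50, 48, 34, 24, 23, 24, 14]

26.8

Step 1: Sum all values: 23 + 27 + 1 + 50 + 48 + 34 + 24 + 23 + 24 + 14 = 268
Step 2: Count the number of values: n = 10
Step 3: Mean = sum / n = 268 / 10 = 26.8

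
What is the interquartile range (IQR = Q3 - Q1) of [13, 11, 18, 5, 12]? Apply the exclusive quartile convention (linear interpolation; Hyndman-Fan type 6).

7.5

Step 1: Sort the data: [5, 11, 12, 13, 18]
Step 2: n = 5
Step 3: Using the exclusive quartile method:
  Q1 = 8
  Q2 (median) = 12
  Q3 = 15.5
  IQR = Q3 - Q1 = 15.5 - 8 = 7.5
Step 4: IQR = 7.5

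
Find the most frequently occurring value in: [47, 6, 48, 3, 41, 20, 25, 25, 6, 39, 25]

25

Step 1: Count the frequency of each value:
  3: appears 1 time(s)
  6: appears 2 time(s)
  20: appears 1 time(s)
  25: appears 3 time(s)
  39: appears 1 time(s)
  41: appears 1 time(s)
  47: appears 1 time(s)
  48: appears 1 time(s)
Step 2: The value 25 appears most frequently (3 times).
Step 3: Mode = 25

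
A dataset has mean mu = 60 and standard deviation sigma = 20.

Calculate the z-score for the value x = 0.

-3

Step 1: Recall the z-score formula: z = (x - mu) / sigma
Step 2: Substitute values: z = (0 - 60) / 20
Step 3: z = -60 / 20 = -3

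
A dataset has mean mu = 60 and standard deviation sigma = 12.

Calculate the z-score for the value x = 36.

-2

Step 1: Recall the z-score formula: z = (x - mu) / sigma
Step 2: Substitute values: z = (36 - 60) / 12
Step 3: z = -24 / 12 = -2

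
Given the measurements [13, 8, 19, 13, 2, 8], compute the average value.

10.5

Step 1: Sum all values: 13 + 8 + 19 + 13 + 2 + 8 = 63
Step 2: Count the number of values: n = 6
Step 3: Mean = sum / n = 63 / 6 = 10.5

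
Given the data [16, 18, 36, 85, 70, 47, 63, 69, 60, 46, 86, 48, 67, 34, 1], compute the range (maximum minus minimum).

85

Step 1: Identify the maximum value: max = 86
Step 2: Identify the minimum value: min = 1
Step 3: Range = max - min = 86 - 1 = 85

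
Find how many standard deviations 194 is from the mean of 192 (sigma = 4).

0.5

Step 1: Recall the z-score formula: z = (x - mu) / sigma
Step 2: Substitute values: z = (194 - 192) / 4
Step 3: z = 2 / 4 = 0.5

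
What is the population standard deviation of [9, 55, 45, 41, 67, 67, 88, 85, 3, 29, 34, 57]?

25.7887

Step 1: Compute the mean: 48.3333
Step 2: Sum of squared deviations from the mean: 7980.6667
Step 3: Population variance = 7980.6667 / 12 = 665.0556
Step 4: Standard deviation = sqrt(665.0556) = 25.7887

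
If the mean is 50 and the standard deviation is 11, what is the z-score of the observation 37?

-1.1818

Step 1: Recall the z-score formula: z = (x - mu) / sigma
Step 2: Substitute values: z = (37 - 50) / 11
Step 3: z = -13 / 11 = -1.1818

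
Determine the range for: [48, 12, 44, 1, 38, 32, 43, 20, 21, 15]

47

Step 1: Identify the maximum value: max = 48
Step 2: Identify the minimum value: min = 1
Step 3: Range = max - min = 48 - 1 = 47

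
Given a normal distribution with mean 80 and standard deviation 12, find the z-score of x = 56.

-2

Step 1: Recall the z-score formula: z = (x - mu) / sigma
Step 2: Substitute values: z = (56 - 80) / 12
Step 3: z = -24 / 12 = -2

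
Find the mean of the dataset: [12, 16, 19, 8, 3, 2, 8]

9.7143

Step 1: Sum all values: 12 + 16 + 19 + 8 + 3 + 2 + 8 = 68
Step 2: Count the number of values: n = 7
Step 3: Mean = sum / n = 68 / 7 = 9.7143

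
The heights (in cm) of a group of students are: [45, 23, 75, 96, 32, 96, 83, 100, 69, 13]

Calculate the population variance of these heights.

951.16

Step 1: Compute the mean: (45 + 23 + 75 + 96 + 32 + 96 + 83 + 100 + 69 + 13) / 10 = 63.2
Step 2: Compute squared deviations from the mean:
  (45 - 63.2)^2 = 331.24
  (23 - 63.2)^2 = 1616.04
  (75 - 63.2)^2 = 139.24
  (96 - 63.2)^2 = 1075.84
  (32 - 63.2)^2 = 973.44
  (96 - 63.2)^2 = 1075.84
  (83 - 63.2)^2 = 392.04
  (100 - 63.2)^2 = 1354.24
  (69 - 63.2)^2 = 33.64
  (13 - 63.2)^2 = 2520.04
Step 3: Sum of squared deviations = 9511.6
Step 4: Population variance = 9511.6 / 10 = 951.16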